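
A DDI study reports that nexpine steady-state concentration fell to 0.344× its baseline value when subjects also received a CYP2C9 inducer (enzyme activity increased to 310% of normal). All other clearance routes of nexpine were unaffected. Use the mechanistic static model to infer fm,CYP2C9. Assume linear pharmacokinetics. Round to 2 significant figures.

0.91

Let fm be the CYP2C9 fraction. New clearance relative to baseline = fm × 3.1 + (1 − fm).
Steady-state concentration ratio = 1 / (new CL fraction), so new CL fraction = 1 / 0.344 = 2.907.
fm × 3.1 + 1 − fm = 2.907  ⇒  fm × (3.1 − 1) = 1.907  ⇒  fm = 0.91.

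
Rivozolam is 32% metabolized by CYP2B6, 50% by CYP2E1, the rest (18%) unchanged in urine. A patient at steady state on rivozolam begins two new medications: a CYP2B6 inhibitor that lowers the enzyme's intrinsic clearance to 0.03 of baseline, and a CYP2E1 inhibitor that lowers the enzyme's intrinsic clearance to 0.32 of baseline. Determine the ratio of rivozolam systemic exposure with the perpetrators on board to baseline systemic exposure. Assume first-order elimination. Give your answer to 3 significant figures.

CYP2B6: 0.32 × 0.03 = 0.0096
CYP2E1: 0.5 × 0.32 = 0.16
Other: 0.18 (unchanged)
New clearance relative to baseline: 0.0096 + 0.16 + 0.18 = 0.3496.
Systemic exposure ∝ 1/CL: fold-change = 1 / 0.3496 = 2.86.

2.86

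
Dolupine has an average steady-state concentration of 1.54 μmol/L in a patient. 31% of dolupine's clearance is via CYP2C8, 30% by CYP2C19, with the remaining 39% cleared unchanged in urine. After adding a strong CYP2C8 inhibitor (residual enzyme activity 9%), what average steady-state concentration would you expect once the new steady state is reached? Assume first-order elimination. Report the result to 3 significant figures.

CYP2C8: 0.31 × 0.09 = 0.0279
CYP2C19: 0.3 (unchanged)
Other: 0.39 (unchanged)
CL_new/CL_old = 0.0279 + 0.3 + 0.39 = 0.7179.
With dosing unchanged, average steady-state concentration scales as 1/CL: 1.54 / 0.7179 = 2.15 μmol/L.

2.15 μmol/L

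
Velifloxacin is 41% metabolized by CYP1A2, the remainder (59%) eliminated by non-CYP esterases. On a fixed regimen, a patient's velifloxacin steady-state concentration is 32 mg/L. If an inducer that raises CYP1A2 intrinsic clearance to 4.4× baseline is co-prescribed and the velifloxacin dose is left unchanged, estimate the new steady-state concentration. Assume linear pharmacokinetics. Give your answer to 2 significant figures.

The CYP1A2 pathway (41% of clearance) is boosted to 4.4× activity: 0.41 × 4.4 = 1.804.
The remaining 59% of clearance is unaffected.
Relative clearance = 1.804 + 0.59 = 2.394.
New steady-state concentration = baseline ÷ relative clearance = 32 / 2.394 = 13 mg/L.

13 mg/L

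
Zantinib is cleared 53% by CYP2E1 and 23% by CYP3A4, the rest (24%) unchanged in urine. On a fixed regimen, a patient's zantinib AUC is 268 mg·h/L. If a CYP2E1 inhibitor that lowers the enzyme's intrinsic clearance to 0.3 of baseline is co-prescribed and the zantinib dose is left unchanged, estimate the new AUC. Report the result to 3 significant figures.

426 mg·h/L

The CYP2E1 pathway (53% of clearance) is reduced to 0.3× activity: 0.53 × 0.3 = 0.159.
CYP3A4 (23%) and the residual 24% are unaffected.
CL_new/CL_old = 0.159 + 0.23 + 0.24 = 0.629.
With dosing unchanged, AUC scales as 1/CL: 268 / 0.629 = 426 mg·h/L.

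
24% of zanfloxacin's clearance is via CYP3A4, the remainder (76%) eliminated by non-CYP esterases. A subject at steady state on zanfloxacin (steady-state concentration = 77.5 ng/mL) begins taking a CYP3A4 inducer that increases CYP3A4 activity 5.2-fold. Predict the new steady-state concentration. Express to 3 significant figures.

CYP3A4: 0.24 × 5.2 = 1.248
Other: 0.76 (unchanged)
Relative clearance = 1.248 + 0.76 = 2.008.
Steady-state concentration ∝ 1/CL, so new value = 77.5 / 2.008 = 38.6 ng/mL.

38.6 ng/mL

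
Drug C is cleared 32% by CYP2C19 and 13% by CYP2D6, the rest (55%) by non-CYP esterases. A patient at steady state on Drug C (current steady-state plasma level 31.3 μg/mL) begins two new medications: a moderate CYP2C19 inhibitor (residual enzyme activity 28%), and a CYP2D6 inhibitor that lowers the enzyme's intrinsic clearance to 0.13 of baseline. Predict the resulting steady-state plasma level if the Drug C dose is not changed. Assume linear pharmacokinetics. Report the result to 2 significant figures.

48 μg/mL

The CYP2C19 pathway (32% of clearance) drops to 0.28× activity: 0.32 × 0.28 = 0.0896.
The CYP2D6 pathway (13% of clearance) is reduced to 0.13× activity: 0.13 × 0.13 = 0.0169.
Non-CYP routes (55%) are unchanged.
Relative clearance = 0.0896 + 0.0169 + 0.55 = 0.6565.
Steady-state plasma level ∝ 1/CL: new value = 31.3 / 0.6565 = 48 μg/mL.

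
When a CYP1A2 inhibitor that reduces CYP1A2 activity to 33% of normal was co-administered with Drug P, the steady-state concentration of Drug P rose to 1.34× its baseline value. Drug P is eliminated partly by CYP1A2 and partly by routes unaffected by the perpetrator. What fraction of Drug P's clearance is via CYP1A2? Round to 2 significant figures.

0.38

Call the CYP1A2 fraction fm. After the interaction, CL_new/CL_old = fm × 0.33 + (1 − fm).
Steady-state concentration ratio = 1 / (new CL fraction), so new CL fraction = 1 / 1.34 = 0.7463.
fm × 0.33 + 1 − fm = 0.7463  ⇒  fm × (0.33 − 1) = −0.2537  ⇒  fm = 0.38.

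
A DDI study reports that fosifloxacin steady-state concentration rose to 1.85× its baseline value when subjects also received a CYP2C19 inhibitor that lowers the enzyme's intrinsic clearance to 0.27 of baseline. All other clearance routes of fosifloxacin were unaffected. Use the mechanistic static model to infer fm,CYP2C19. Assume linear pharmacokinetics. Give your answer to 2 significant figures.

Write x for the fraction cleared via CYP2C19. The observed steady-state concentration change means clearance fell to 1/1.85 = 0.5405 of baseline.
Only the CYP2C19 route changed, so 0.5405 = x·0.27 + (1 − x), giving x = 0.63.

0.63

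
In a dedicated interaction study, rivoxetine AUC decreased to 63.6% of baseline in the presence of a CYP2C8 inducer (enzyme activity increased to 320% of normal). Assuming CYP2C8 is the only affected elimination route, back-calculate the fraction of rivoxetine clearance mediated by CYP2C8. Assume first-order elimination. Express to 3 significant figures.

0.260

Call the CYP2C8 fraction fm. After the interaction, CL_new/CL_old = fm × 3.2 + (1 − fm).
AUC ratio = 1 / (new CL fraction), so new CL fraction = 1 / 0.636 = 1.572.
fm × 3.2 + 1 − fm = 1.572  ⇒  fm × (3.2 − 1) = 0.5723  ⇒  fm = 0.260.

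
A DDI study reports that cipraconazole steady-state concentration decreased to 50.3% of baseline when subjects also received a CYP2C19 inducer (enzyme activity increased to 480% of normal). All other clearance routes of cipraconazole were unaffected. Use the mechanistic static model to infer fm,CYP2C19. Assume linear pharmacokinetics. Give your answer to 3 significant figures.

0.260

Let x = fm,CYP2C19. Because steady-state concentration ∝ 1/CL, relative clearance rose to 1/0.503 = 1.988.
Setting x·4.8 + (1 − x) = 1.988 and solving: x = (1.988 − 1)/(4.8 − 1) = 0.260.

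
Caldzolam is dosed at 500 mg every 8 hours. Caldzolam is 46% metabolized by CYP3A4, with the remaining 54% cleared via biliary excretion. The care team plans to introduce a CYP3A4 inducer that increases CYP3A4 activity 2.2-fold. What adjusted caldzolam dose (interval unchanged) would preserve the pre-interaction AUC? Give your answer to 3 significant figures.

776 mg

The CYP3A4 pathway (46% of clearance) increases to 2.2× activity: 0.46 × 2.2 = 1.012.
Non-CYP routes (54%) are unchanged.
Relative clearance = 1.012 + 0.54 = 1.552.
Exposure is unchanged when dose changes in proportion to clearance. New dose = 500 mg × 1.552 = 776 mg.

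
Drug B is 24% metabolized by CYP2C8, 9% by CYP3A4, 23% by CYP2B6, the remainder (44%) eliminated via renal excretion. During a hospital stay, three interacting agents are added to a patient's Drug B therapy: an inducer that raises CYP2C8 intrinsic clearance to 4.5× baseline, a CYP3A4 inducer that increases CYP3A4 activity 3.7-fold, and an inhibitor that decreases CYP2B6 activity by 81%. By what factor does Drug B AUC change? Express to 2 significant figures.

0.53

The CYP2C8 pathway (24% of clearance) rises to 4.5× activity: 0.24 × 4.5 = 1.08.
The CYP3A4 pathway (9% of clearance) is boosted to 3.7× activity: 0.09 × 3.7 = 0.333.
The CYP2B6 pathway (23% of clearance) drops to 0.19× activity: 0.23 × 0.19 = 0.0437.
The remaining 44% of clearance is unaffected.
Relative clearance = 1.08 + 0.333 + 0.0437 + 0.44 = 1.8967.
Net AUC ratio = 1 / 1.8967 = 0.53.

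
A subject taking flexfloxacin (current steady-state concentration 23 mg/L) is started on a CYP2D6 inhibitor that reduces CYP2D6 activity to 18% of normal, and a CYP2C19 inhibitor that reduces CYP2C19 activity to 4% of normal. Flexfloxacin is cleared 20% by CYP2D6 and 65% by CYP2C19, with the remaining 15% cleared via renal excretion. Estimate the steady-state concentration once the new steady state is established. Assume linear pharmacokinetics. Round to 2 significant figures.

The CYP2D6 pathway (20% of clearance) is reduced to 0.18× activity: 0.2 × 0.18 = 0.036.
The CYP2C19 pathway (65% of clearance) falls to 0.04× activity: 0.65 × 0.04 = 0.026.
The remaining 15% of clearance is unaffected.
New clearance relative to baseline: 0.036 + 0.026 + 0.15 = 0.212.
Dividing the baseline by the relative clearance: 23 / 0.212 = 1.1 × 10² mg/L.

1.1 × 10² mg/L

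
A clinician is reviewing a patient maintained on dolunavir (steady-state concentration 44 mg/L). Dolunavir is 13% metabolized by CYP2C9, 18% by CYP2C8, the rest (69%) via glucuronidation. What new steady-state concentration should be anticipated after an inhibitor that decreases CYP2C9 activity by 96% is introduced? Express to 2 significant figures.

50 mg/L

The CYP2C9 pathway (13% of clearance) falls to 0.04× activity: 0.13 × 0.04 = 0.0052.
CYP2C8 (18%) and the residual 69% are unaffected.
CL_new/CL_old = 0.0052 + 0.18 + 0.69 = 0.8752.
New steady-state concentration = baseline ÷ relative clearance = 44 / 0.8752 = 50 mg/L.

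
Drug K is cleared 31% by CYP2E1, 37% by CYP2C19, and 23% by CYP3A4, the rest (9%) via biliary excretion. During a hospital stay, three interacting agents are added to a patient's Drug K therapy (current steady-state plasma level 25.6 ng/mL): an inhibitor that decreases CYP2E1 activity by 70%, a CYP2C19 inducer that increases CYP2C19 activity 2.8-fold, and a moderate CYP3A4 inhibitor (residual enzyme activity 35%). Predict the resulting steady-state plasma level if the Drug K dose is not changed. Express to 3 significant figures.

The CYP2E1 pathway (31% of clearance) falls to 0.3× activity: 0.31 × 0.3 = 0.093.
The CYP2C19 pathway (37% of clearance) is boosted to 2.8× activity: 0.37 × 2.8 = 1.036.
The CYP3A4 pathway (23% of clearance) is reduced to 0.35× activity: 0.23 × 0.35 = 0.0805.
Non-CYP routes (9%) are unchanged.
CL_new/CL_old = 0.093 + 1.036 + 0.0805 + 0.09 = 1.2995.
Dividing the baseline by the relative clearance: 25.6 / 1.2995 = 19.7 ng/mL.

19.7 ng/mL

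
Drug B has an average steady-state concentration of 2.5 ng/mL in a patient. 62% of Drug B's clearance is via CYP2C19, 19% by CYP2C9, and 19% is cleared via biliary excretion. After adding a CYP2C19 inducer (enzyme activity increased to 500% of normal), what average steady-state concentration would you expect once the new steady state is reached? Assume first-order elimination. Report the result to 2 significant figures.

0.72 ng/mL

The CYP2C19 pathway (62% of clearance) is boosted to 5× activity: 0.62 × 5 = 3.1.
CYP2C9 (19%) and the residual 19% are unaffected.
Relative clearance = 3.1 + 0.19 + 0.19 = 3.48.
New average steady-state concentration = baseline ÷ relative clearance = 2.5 / 3.48 = 0.72 ng/mL.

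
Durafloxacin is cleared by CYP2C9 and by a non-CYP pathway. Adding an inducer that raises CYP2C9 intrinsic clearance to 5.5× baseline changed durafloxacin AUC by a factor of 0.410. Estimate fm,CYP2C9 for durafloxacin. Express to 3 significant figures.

0.320

CL'/CL = 1 / 0.410 = 2.439
5.5·fm + (1 − fm) = 2.439
fm = (2.439 − 1) / (5.5 − 1) = 0.320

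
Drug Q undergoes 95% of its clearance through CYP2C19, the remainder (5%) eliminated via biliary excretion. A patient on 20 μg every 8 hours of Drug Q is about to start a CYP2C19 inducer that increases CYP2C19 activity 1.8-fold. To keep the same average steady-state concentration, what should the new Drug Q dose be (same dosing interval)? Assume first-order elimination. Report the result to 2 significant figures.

35 μg

The CYP2C19 pathway (95% of clearance) is boosted to 1.8× activity: 0.95 × 1.8 = 1.71.
Non-CYP routes (5%) are unchanged.
Relative clearance = 1.71 + 0.05 = 1.76.
Exposure is unchanged when dose changes in proportion to clearance. New dose = 20 μg × 1.76 = 35 μg.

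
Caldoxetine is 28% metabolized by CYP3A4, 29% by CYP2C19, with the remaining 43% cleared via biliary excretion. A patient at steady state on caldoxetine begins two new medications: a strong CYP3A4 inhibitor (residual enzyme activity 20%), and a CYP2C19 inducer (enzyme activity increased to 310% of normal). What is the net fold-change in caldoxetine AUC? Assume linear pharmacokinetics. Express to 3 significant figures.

0.722

CYP3A4: 0.28 × 0.2 = 0.056
CYP2C19: 0.29 × 3.1 = 0.899
Other: 0.43 (unchanged)
CL_new/CL_old = 0.056 + 0.899 + 0.43 = 1.385.
Because AUC varies inversely with clearance, the combined effect is 1 / 1.385 = 0.722.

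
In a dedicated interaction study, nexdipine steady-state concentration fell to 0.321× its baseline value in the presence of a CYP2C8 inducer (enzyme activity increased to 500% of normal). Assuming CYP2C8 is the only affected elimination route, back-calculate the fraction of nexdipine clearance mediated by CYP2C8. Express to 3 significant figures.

Call the CYP2C8 fraction fm. After the interaction, CL_new/CL_old = fm × 5 + (1 − fm).
Steady-state concentration ratio = 1 / (new CL fraction), so new CL fraction = 1 / 0.321 = 3.115.
fm × 5 + 1 − fm = 3.115  ⇒  fm × (5 − 1) = 2.115  ⇒  fm = 0.529.

0.529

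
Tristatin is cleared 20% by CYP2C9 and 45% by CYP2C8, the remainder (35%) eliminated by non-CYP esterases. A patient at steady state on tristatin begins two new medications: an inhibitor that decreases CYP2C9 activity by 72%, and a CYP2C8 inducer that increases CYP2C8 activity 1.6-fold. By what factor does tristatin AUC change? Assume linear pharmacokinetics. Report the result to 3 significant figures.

The CYP2C9 pathway (20% of clearance) falls to 0.28× activity: 0.2 × 0.28 = 0.056.
The CYP2C8 pathway (45% of clearance) increases to 1.6× activity: 0.45 × 1.6 = 0.72.
The remaining 35% of clearance is unaffected.
CL_new/CL_old = 0.056 + 0.72 + 0.35 = 1.126.
AUC ∝ 1/CL: fold-change = 1 / 1.126 = 0.888.

0.888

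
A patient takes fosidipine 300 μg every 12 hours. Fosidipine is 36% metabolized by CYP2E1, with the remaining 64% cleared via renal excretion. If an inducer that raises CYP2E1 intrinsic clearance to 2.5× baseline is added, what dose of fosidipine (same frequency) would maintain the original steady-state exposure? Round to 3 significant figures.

462 μg

CYP2E1: 0.36 × 2.5 = 0.9
Other: 0.64 (unchanged)
New clearance relative to baseline: 0.9 + 0.64 = 1.54.
Exposure is unchanged when dose changes in proportion to clearance. New dose = 300 μg × 1.54 = 462 μg.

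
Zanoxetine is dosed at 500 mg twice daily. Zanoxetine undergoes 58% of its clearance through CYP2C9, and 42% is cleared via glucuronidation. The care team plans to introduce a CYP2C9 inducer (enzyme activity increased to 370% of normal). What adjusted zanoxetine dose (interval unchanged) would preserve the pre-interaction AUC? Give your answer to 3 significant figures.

1.28 × 10³ mg

The CYP2C9 pathway (58% of clearance) is boosted to 3.7× activity: 0.58 × 3.7 = 2.146.
Non-CYP routes (42%) are unchanged.
New clearance relative to baseline: 2.146 + 0.42 = 2.566.
Css,avg = (dose rate)/CL, so holding Css fixed requires dose ∝ CL: 500 × 2.566 = 1.28 × 10³ mg.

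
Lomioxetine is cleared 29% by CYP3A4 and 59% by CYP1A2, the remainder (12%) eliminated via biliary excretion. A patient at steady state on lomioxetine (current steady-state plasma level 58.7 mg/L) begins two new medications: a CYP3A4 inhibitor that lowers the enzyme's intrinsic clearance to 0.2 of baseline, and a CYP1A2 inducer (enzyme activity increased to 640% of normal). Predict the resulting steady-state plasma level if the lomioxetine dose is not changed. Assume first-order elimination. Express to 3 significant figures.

The CYP3A4 pathway (29% of clearance) is reduced to 0.2× activity: 0.29 × 0.2 = 0.058.
The CYP1A2 pathway (59% of clearance) is boosted to 6.4× activity: 0.59 × 6.4 = 3.776.
The remaining 12% of clearance is unaffected.
CL_new/CL_old = 0.058 + 3.776 + 0.12 = 3.954.
New steady-state plasma level = 58.7 / 3.954 = 14.8 mg/L (concentration scales inversely with clearance).

14.8 mg/L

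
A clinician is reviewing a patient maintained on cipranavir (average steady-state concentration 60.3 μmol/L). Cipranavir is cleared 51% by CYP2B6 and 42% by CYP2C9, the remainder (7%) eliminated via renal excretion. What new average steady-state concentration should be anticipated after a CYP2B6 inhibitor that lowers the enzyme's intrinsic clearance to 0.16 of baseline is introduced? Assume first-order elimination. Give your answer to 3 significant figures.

105 μmol/L

The CYP2B6 pathway (51% of clearance) drops to 0.16× activity: 0.51 × 0.16 = 0.0816.
CYP2C9 (42%) and the residual 7% are unaffected.
CL_new/CL_old = 0.0816 + 0.42 + 0.07 = 0.5716.
With dosing unchanged, average steady-state concentration scales as 1/CL: 60.3 / 0.5716 = 105 μmol/L.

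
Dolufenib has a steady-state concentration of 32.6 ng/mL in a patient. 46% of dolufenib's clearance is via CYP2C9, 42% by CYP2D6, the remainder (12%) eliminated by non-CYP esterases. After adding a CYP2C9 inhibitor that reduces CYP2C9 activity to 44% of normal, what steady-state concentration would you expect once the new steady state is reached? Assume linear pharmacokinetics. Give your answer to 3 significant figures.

43.9 ng/mL

CYP2C9: 0.46 × 0.44 = 0.2024
CYP2D6: 0.42 (unchanged)
Other: 0.12 (unchanged)
CL_new/CL_old = 0.2024 + 0.42 + 0.12 = 0.7424.
With dosing unchanged, steady-state concentration scales as 1/CL: 32.6 / 0.7424 = 43.9 ng/mL.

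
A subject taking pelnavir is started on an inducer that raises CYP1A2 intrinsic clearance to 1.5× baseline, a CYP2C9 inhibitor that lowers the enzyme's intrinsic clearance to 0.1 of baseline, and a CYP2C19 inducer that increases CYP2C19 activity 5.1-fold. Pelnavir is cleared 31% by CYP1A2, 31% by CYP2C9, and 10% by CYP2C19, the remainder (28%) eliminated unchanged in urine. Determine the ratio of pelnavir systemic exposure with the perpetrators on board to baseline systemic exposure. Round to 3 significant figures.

The CYP1A2 pathway (31% of clearance) increases to 1.5× activity: 0.31 × 1.5 = 0.465.
The CYP2C9 pathway (31% of clearance) drops to 0.1× activity: 0.31 × 0.1 = 0.031.
The CYP2C19 pathway (10% of clearance) rises to 5.1× activity: 0.1 × 5.1 = 0.51.
Non-CYP routes (28%) are unchanged.
New clearance relative to baseline: 0.465 + 0.031 + 0.51 + 0.28 = 1.286.
Because systemic exposure varies inversely with clearance, the combined effect is 1 / 1.286 = 0.778.

0.778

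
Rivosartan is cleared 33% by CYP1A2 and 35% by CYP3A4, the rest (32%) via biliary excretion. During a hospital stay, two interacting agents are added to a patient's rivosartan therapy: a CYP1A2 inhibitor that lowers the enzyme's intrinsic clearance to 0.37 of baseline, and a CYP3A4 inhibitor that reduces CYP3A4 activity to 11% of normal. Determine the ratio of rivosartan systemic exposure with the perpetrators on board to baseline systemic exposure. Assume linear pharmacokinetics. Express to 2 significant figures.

CYP1A2: 0.33 × 0.37 = 0.1221
CYP3A4: 0.35 × 0.11 = 0.0385
Other: 0.32 (unchanged)
CL_new/CL_old = 0.1221 + 0.0385 + 0.32 = 0.4806.
Because systemic exposure varies inversely with clearance, the combined effect is 1 / 0.4806 = 2.1.

2.1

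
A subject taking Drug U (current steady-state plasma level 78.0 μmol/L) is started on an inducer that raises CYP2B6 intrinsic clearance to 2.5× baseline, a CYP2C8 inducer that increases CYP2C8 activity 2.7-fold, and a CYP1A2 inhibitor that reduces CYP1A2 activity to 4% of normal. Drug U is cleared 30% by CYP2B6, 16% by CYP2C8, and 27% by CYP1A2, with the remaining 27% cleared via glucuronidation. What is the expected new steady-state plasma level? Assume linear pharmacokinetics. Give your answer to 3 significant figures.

53.3 μmol/L

The CYP2B6 pathway (30% of clearance) is boosted to 2.5× activity: 0.3 × 2.5 = 0.75.
The CYP2C8 pathway (16% of clearance) increases to 2.7× activity: 0.16 × 2.7 = 0.432.
The CYP1A2 pathway (27% of clearance) is reduced to 0.04× activity: 0.27 × 0.04 = 0.0108.
Non-CYP routes (27%) are unchanged.
CL_new/CL_old = 0.75 + 0.432 + 0.0108 + 0.27 = 1.4628.
Steady-state plasma level ∝ 1/CL: new value = 78.0 / 1.4628 = 53.3 μmol/L.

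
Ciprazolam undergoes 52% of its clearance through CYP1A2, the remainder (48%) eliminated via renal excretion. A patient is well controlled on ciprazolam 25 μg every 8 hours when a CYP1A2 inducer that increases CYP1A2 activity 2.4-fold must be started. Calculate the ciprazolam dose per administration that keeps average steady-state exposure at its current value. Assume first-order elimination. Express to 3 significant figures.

The CYP1A2 pathway (52% of clearance) is boosted to 2.4× activity: 0.52 × 2.4 = 1.248.
Non-CYP routes (48%) are unchanged.
New clearance relative to baseline: 1.248 + 0.48 = 1.728.
Css,avg = (dose rate)/CL, so holding Css fixed requires dose ∝ CL: 25 × 1.728 = 43.2 μg.

43.2 μg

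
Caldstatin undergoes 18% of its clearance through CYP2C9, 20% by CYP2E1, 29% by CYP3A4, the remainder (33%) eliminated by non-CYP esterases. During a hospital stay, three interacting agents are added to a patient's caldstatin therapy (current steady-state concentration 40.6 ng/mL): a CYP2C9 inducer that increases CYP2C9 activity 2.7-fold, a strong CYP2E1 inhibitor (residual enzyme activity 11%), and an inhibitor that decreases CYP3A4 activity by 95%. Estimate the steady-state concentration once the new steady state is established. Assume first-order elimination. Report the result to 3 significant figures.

47.6 ng/mL

The CYP2C9 pathway (18% of clearance) rises to 2.7× activity: 0.18 × 2.7 = 0.486.
The CYP2E1 pathway (20% of clearance) falls to 0.11× activity: 0.2 × 0.11 = 0.022.
The CYP3A4 pathway (29% of clearance) drops to 0.05× activity: 0.29 × 0.05 = 0.0145.
Non-CYP routes (33%) are unchanged.
Relative clearance = 0.486 + 0.022 + 0.0145 + 0.33 = 0.8525.
Dividing the baseline by the relative clearance: 40.6 / 0.8525 = 47.6 ng/mL.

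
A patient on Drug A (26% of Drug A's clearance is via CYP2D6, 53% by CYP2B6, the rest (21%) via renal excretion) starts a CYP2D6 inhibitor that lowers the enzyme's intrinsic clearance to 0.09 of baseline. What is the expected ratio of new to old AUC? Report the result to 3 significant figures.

1.31

CYP2D6: 0.26 × 0.09 = 0.0234
CYP2B6: 0.53 (unchanged)
Other: 0.21 (unchanged)
Relative clearance = 0.0234 + 0.53 + 0.21 = 0.7634.
AUC is inversely proportional to clearance, so the fold-change is 1 / 0.7634 = 1.31.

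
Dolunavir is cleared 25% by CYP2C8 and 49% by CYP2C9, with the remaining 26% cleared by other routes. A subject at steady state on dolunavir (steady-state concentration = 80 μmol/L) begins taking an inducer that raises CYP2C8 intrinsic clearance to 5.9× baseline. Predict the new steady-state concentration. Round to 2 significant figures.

36 μmol/L

CYP2C8: 0.25 × 5.9 = 1.475
CYP2C9: 0.49 (unchanged)
Other: 0.26 (unchanged)
Relative clearance = 1.475 + 0.49 + 0.26 = 2.225.
New steady-state concentration = baseline ÷ relative clearance = 80 / 2.225 = 36 μmol/L.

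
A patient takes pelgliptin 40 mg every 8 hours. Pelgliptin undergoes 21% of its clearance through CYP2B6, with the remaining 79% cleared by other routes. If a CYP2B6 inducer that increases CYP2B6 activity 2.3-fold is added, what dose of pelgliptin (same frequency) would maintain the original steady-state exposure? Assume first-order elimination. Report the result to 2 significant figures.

The CYP2B6 pathway (21% of clearance) increases to 2.3× activity: 0.21 × 2.3 = 0.483.
Non-CYP routes (79%) are unchanged.
New clearance relative to baseline: 0.483 + 0.79 = 1.273.
Exposure is unchanged when dose changes in proportion to clearance. New dose = 40 mg × 1.273 = 51 mg.

51 mg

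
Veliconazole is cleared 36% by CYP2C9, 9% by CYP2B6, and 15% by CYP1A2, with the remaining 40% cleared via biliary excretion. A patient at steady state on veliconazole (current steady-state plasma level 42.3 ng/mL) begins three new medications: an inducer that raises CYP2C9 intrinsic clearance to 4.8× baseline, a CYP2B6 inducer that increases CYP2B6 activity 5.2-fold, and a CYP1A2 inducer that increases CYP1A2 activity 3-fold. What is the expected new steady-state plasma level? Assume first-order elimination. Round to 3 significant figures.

13.9 ng/mL

The CYP2C9 pathway (36% of clearance) increases to 4.8× activity: 0.36 × 4.8 = 1.728.
The CYP2B6 pathway (9% of clearance) is boosted to 5.2× activity: 0.09 × 5.2 = 0.468.
The CYP1A2 pathway (15% of clearance) rises to 3× activity: 0.15 × 3 = 0.45.
The remaining 40% of clearance is unaffected.
CL_new/CL_old = 1.728 + 0.468 + 0.45 + 0.4 = 3.046.
New steady-state plasma level = 42.3 / 3.046 = 13.9 ng/mL (concentration scales inversely with clearance).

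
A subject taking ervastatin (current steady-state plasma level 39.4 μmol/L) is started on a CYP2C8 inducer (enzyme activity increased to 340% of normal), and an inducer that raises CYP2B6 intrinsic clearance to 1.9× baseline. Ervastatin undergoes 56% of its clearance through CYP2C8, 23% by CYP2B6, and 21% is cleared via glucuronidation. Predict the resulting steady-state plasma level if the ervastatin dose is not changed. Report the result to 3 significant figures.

15.4 μmol/L

The CYP2C8 pathway (56% of clearance) is boosted to 3.4× activity: 0.56 × 3.4 = 1.904.
The CYP2B6 pathway (23% of clearance) increases to 1.9× activity: 0.23 × 1.9 = 0.437.
Non-CYP routes (21%) are unchanged.
New clearance relative to baseline: 1.904 + 0.437 + 0.21 = 2.551.
Dividing the baseline by the relative clearance: 39.4 / 2.551 = 15.4 μmol/L.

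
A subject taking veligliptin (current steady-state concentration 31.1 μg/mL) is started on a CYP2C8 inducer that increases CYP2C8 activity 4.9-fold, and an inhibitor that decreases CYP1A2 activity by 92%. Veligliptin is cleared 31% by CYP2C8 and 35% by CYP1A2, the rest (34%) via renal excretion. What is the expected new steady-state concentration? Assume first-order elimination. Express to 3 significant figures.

The CYP2C8 pathway (31% of clearance) increases to 4.9× activity: 0.31 × 4.9 = 1.519.
The CYP1A2 pathway (35% of clearance) is reduced to 0.08× activity: 0.35 × 0.08 = 0.028.
Non-CYP routes (34%) are unchanged.
Relative clearance = 1.519 + 0.028 + 0.34 = 1.887.
Dividing the baseline by the relative clearance: 31.1 / 1.887 = 16.5 μg/mL.

16.5 μg/mL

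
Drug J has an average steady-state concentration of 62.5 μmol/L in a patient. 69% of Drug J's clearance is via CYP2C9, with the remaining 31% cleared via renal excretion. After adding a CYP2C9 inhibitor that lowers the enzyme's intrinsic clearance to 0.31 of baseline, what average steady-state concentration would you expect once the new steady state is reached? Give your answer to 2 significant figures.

CYP2C9: 0.69 × 0.31 = 0.2139
Other: 0.31 (unchanged)
CL_new/CL_old = 0.2139 + 0.31 = 0.5239.
Average steady-state concentration ∝ 1/CL, so new value = 62.5 / 0.5239 = 1.2 × 10² μmol/L.

1.2 × 10² μmol/L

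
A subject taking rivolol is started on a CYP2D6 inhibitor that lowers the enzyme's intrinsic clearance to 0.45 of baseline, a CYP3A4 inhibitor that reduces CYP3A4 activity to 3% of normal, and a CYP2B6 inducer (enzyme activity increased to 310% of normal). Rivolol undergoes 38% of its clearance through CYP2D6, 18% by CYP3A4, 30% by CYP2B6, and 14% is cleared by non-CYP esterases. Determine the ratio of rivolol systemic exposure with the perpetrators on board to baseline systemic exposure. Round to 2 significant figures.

0.80

The CYP2D6 pathway (38% of clearance) falls to 0.45× activity: 0.38 × 0.45 = 0.171.
The CYP3A4 pathway (18% of clearance) falls to 0.03× activity: 0.18 × 0.03 = 0.0054.
The CYP2B6 pathway (30% of clearance) is boosted to 3.1× activity: 0.3 × 3.1 = 0.93.
The remaining 14% of clearance is unaffected.
Relative clearance = 0.171 + 0.0054 + 0.93 + 0.14 = 1.2464.
Net systemic exposure ratio = 1 / 1.2464 = 0.80.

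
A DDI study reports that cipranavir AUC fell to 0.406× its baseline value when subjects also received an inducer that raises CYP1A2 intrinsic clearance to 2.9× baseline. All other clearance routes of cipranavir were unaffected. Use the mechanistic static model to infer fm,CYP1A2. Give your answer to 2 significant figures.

CL'/CL = 1 / 0.406 = 2.463
2.9·fm + (1 − fm) = 2.463
fm = (2.463 − 1) / (2.9 − 1) = 0.77

0.77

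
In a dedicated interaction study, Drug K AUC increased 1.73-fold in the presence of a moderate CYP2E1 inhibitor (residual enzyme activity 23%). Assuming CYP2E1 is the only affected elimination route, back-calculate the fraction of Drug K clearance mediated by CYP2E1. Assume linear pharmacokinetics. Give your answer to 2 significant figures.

CL'/CL = 1 / 1.73 = 0.578
0.23·fm + (1 − fm) = 0.578
fm = (0.578 − 1) / (0.23 − 1) = 0.55

0.55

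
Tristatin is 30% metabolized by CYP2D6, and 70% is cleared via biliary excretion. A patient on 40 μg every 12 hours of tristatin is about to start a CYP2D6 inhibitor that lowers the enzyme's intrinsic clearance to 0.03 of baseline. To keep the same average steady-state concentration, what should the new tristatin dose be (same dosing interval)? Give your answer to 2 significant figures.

28 μg

The CYP2D6 pathway (30% of clearance) drops to 0.03× activity: 0.3 × 0.03 = 0.009.
Non-CYP routes (70%) are unchanged.
Relative clearance = 0.009 + 0.7 = 0.709.
To maintain the same steady-state level, dose must scale with clearance: new dose = 40 × 0.709 = 28 μg.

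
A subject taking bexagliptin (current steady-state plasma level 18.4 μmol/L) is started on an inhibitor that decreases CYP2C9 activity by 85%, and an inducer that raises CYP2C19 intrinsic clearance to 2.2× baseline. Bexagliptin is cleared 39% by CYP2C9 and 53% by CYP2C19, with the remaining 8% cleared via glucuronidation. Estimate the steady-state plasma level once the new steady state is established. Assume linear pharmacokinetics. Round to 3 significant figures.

The CYP2C9 pathway (39% of clearance) drops to 0.15× activity: 0.39 × 0.15 = 0.0585.
The CYP2C19 pathway (53% of clearance) is boosted to 2.2× activity: 0.53 × 2.2 = 1.166.
Non-CYP routes (8%) are unchanged.
CL_new/CL_old = 0.0585 + 1.166 + 0.08 = 1.3045.
New steady-state plasma level = 18.4 / 1.3045 = 14.1 μmol/L (concentration scales inversely with clearance).

14.1 μmol/L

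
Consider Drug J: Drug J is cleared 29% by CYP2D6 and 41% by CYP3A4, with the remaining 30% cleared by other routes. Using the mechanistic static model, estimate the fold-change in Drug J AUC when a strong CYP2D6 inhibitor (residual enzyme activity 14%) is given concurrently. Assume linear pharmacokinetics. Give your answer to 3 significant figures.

CYP2D6: 0.29 × 0.14 = 0.0406
CYP3A4: 0.41 (unchanged)
Other: 0.3 (unchanged)
New clearance relative to baseline: 0.0406 + 0.41 + 0.3 = 0.7506.
AUC is inversely proportional to clearance, so the fold-change is 1 / 0.7506 = 1.33.

1.33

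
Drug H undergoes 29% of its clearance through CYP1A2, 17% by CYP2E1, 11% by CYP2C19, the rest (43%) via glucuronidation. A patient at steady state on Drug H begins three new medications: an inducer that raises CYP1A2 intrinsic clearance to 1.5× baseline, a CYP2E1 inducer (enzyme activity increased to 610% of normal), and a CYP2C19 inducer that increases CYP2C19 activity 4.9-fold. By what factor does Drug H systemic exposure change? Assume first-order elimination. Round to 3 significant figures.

The CYP1A2 pathway (29% of clearance) rises to 1.5× activity: 0.29 × 1.5 = 0.435.
The CYP2E1 pathway (17% of clearance) rises to 6.1× activity: 0.17 × 6.1 = 1.037.
The CYP2C19 pathway (11% of clearance) rises to 4.9× activity: 0.11 × 4.9 = 0.539.
The remaining 43% of clearance is unaffected.
New clearance relative to baseline: 0.435 + 1.037 + 0.539 + 0.43 = 2.441.
Because systemic exposure varies inversely with clearance, the combined effect is 1 / 2.441 = 0.410.

0.410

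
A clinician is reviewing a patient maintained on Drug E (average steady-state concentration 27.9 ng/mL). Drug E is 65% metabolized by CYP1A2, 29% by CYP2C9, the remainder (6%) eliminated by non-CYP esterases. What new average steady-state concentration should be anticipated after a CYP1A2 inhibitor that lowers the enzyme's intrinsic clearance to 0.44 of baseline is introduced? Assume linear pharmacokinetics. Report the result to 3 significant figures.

43.9 ng/mL

CYP1A2: 0.65 × 0.44 = 0.286
CYP2C9: 0.29 (unchanged)
Other: 0.06 (unchanged)
Relative clearance = 0.286 + 0.29 + 0.06 = 0.636.
Average steady-state concentration ∝ 1/CL, so new value = 27.9 / 0.636 = 43.9 ng/mL.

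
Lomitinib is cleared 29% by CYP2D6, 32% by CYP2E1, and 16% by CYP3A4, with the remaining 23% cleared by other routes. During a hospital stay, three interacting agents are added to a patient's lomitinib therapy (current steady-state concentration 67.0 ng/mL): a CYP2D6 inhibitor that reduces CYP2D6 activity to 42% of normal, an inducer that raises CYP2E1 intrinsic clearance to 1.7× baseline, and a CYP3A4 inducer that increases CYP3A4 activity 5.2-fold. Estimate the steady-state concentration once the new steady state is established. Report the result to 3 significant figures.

The CYP2D6 pathway (29% of clearance) falls to 0.42× activity: 0.29 × 0.42 = 0.1218.
The CYP2E1 pathway (32% of clearance) increases to 1.7× activity: 0.32 × 1.7 = 0.544.
The CYP3A4 pathway (16% of clearance) is boosted to 5.2× activity: 0.16 × 5.2 = 0.832.
Non-CYP routes (23%) are unchanged.
Relative clearance = 0.1218 + 0.544 + 0.832 + 0.23 = 1.7278.
New steady-state concentration = 67.0 / 1.7278 = 38.8 ng/mL (concentration scales inversely with clearance).

38.8 ng/mL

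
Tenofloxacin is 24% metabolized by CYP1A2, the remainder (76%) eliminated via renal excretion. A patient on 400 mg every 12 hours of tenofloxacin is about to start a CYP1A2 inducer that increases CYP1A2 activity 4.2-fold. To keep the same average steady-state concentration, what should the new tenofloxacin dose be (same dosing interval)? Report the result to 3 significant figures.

The CYP1A2 pathway (24% of clearance) rises to 4.2× activity: 0.24 × 4.2 = 1.008.
The remaining 76% of clearance is unaffected.
New clearance relative to baseline: 1.008 + 0.76 = 1.768.
To maintain the same steady-state level, dose must scale with clearance: new dose = 400 × 1.768 = 707 mg.

707 mg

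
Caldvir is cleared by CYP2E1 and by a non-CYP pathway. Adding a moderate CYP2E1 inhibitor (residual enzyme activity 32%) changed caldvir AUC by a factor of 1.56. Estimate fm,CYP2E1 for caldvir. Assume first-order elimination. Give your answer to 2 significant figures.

CL'/CL = 1 / 1.56 = 0.641
0.32·fm + (1 − fm) = 0.641
fm = (0.641 − 1) / (0.32 − 1) = 0.53

0.53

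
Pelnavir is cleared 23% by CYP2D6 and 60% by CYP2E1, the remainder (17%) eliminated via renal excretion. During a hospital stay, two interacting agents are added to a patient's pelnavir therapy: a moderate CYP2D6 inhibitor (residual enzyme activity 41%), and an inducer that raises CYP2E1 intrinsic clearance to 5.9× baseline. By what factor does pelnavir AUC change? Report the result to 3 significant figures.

CYP2D6: 0.23 × 0.41 = 0.0943
CYP2E1: 0.6 × 5.9 = 3.54
Other: 0.17 (unchanged)
CL_new/CL_old = 0.0943 + 3.54 + 0.17 = 3.8043.
AUC ∝ 1/CL: fold-change = 1 / 3.8043 = 0.263.

0.263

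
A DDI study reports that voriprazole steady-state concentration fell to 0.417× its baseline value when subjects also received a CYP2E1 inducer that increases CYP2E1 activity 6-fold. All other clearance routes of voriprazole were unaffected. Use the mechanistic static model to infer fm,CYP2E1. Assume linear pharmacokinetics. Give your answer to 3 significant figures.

0.280

Call the CYP2E1 fraction fm. After the interaction, CL_new/CL_old = fm × 6 + (1 − fm).
Steady-state concentration ratio = 1 / (new CL fraction), so new CL fraction = 1 / 0.417 = 2.398.
fm × 6 + 1 − fm = 2.398  ⇒  fm × (6 − 1) = 1.398  ⇒  fm = 0.280.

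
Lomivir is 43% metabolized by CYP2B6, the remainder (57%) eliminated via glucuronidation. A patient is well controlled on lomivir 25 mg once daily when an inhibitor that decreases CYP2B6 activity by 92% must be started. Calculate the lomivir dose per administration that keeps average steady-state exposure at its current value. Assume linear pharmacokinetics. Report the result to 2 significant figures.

15 mg

CYP2B6: 0.43 × 0.08 = 0.0344
Other: 0.57 (unchanged)
CL_new/CL_old = 0.0344 + 0.57 = 0.6044.
Exposure is unchanged when dose changes in proportion to clearance. New dose = 25 mg × 0.6044 = 15 mg.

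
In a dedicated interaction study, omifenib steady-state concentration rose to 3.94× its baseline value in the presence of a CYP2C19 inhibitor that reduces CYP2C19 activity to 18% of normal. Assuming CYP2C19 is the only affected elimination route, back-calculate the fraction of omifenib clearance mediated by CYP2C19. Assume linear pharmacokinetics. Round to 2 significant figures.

Write x for the fraction cleared via CYP2C19. The observed steady-state concentration change means clearance fell to 1/3.94 = 0.2538 of baseline.
Only the CYP2C19 route changed, so 0.2538 = x·0.18 + (1 − x), giving x = 0.91.

0.91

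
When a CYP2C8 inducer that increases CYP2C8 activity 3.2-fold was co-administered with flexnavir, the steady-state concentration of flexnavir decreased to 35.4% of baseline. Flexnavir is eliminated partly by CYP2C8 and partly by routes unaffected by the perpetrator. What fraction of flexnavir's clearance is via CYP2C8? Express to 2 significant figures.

CL'/CL = 1 / 0.354 = 2.825
3.2·fm + (1 − fm) = 2.825
fm = (2.825 − 1) / (3.2 − 1) = 0.83

0.83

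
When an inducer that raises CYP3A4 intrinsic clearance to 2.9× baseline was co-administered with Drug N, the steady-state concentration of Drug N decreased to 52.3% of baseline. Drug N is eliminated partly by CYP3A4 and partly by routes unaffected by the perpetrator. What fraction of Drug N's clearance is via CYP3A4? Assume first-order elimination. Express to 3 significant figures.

0.480

Write x for the fraction cleared via CYP3A4. The observed steady-state concentration change means clearance rose to 1/0.523 = 1.912 of baseline.
Only the CYP3A4 route changed, so 1.912 = x·2.9 + (1 − x), giving x = 0.480.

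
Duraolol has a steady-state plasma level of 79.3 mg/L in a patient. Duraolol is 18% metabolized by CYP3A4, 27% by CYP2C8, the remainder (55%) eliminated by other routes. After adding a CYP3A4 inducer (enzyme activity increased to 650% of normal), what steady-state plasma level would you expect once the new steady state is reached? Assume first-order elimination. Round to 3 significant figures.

The CYP3A4 pathway (18% of clearance) is boosted to 6.5× activity: 0.18 × 6.5 = 1.17.
CYP2C8 (27%) and the residual 55% are unaffected.
New clearance relative to baseline: 1.17 + 0.27 + 0.55 = 1.99.
With dosing unchanged, steady-state plasma level scales as 1/CL: 79.3 / 1.99 = 39.8 mg/L.

39.8 mg/L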